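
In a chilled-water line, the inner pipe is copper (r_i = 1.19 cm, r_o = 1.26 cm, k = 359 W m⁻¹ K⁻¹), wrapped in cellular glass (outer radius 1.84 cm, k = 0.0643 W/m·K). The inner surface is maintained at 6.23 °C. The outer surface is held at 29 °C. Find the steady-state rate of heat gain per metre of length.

Treat each layer as a resistance in series:
  R'_copper = ln(0.0126/0.0119)/(2πk) = 0.05716/(2π·359) = 2.534×10^-5 m·K/W
  R'_cellular glass = ln(0.0184/0.0126)/(2πk) = 0.3787/(2π·0.0643) = 0.9372 m·K/W
ΣR = 2.534×10^-5 + 0.9372 = 0.9372 m·K/W
Q' = ΔT/ΣR = (6.23 °C − 29 °C)/0.9372 = -24.3 W/m
(Negative Q' ⇒ heat flows inward; heat gain = 24.3 W/m.)

Q' = 24.3 W/m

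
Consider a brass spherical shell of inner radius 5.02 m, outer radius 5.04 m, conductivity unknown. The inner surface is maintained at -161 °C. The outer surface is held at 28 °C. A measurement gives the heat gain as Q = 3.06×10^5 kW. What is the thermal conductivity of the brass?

ΣR = ΔT/Q = |-161 − 28|/3.06×10^8 = 6.176×10^-7 K/W
(1/r₁−1/r₂)/(4πk) = 6.176×10^-7 ⇒ k = 7.905×10^-4/(4π·6.176×10^-7) = 102 W/m·K

k = 102 W/m·K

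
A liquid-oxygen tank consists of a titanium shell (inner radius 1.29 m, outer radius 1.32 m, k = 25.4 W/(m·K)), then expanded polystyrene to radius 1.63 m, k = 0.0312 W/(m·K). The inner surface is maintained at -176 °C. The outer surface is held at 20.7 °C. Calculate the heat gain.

Q = 535 W

Series thermal resistances, inner to outer:
  R_titanium = (1/1.29 − 1/1.32)/(4πk) = 0.01762/(4π·25.4) = 5.520×10^-5 K/W
  R_expanded polystyrene = (1/1.32 − 1/1.63)/(4πk) = 0.1441/(4π·0.0312) = 0.3675 K/W
ΣR = 5.520×10^-5 + 0.3675 = 0.3676 K/W
Q = ΔT/ΣR = (-176 °C − 20.7 °C)/0.3676 = -535 W
(Negative Q ⇒ heat flows inward; heat gain = 535 W.)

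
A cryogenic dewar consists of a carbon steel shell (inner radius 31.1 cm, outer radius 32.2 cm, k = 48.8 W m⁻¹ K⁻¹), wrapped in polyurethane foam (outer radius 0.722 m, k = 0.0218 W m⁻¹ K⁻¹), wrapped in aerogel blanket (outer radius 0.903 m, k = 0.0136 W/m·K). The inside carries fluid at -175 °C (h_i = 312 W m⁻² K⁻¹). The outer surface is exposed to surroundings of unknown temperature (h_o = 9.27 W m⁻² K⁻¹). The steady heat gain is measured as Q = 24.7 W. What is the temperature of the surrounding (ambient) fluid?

T_out = 20.6 °C

Series resistances:
  R_conv,in = 1/(4πr²h) = 1/(4π·0.311²·312) = 0.002637 K/W
  R_carbon steel = (1/0.311 − 1/0.322)/(4πk) = 0.1098/(4π·48.8) = 1.791×10^-4 K/W
  R_polyurethane foam = (1/0.322 − 1/0.722)/(4πk) = 1.721/(4π·0.0218) = 6.281 K/W
  R_aerogel blanket = (1/0.722 − 1/0.903)/(4πk) = 0.2776/(4π·0.0136) = 1.624 K/W
  R_conv,out = 1/(4πr²h) = 1/(4π·0.903²·9.27) = 0.01053 K/W
ΣR = 7.918 K/W
ΔT = Q·ΣR = 24.7 × 7.918 = 195.6 K
Heat flows inward, so T_out = T_in + ΔT = -175 + 195.6 = 20.6 °C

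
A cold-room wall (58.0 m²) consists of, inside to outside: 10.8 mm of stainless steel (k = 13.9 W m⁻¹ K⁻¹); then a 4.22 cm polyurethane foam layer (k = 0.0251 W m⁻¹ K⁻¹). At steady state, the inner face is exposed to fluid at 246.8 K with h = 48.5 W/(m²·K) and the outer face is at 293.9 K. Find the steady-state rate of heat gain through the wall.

Q = 1600 W

Series thermal resistances, inner to outer:
  R_conv,in = 1/(hA) = 1/(48.5·58.0) = 3.555×10^-4 K/W
  R_stainless steel = L/(kA) = 0.0108/(13.9·58.0) = 1.340×10^-5 K/W
  R_polyurethane foam = L/(kA) = 0.0422/(0.0251·58.0) = 0.02899 K/W
ΣR = 3.555×10^-4 + 1.340×10^-5 + 0.02899 = 0.02936 K/W
Q = ΔT/ΣR = (246.8 K − 293.9 K)/0.02936 = -1600 W
(Negative Q ⇒ heat flows inward; heat gain = 1600 W.)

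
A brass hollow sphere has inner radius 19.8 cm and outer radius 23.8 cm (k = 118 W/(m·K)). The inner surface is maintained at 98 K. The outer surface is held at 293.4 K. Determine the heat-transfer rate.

Q = 341 kW

Q = 4πk·ΔT/(1/r₁ − 1/r₂) = 4π × 118 × 195.4 / (1/0.198 − 1/0.238) = 3.41×10^5 W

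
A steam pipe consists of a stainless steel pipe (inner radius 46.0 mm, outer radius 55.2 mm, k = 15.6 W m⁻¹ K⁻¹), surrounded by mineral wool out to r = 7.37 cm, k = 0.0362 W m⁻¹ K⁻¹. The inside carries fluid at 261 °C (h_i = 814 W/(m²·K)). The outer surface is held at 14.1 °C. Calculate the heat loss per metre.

Resistance network (inner→outer):
  R'_conv,in = 1/(2πr h) = 1/(2π·0.0460·814) = 0.004250 m·K/W
  R'_stainless steel = ln(0.0552/0.0460)/(2πk) = 0.1823/(2π·15.6) = 0.001860 m·K/W
  R'_mineral wool = ln(0.0737/0.0552)/(2πk) = 0.2890/(2π·0.0362) = 1.271 m·K/W
ΣR = 0.004250 + 0.001860 + 1.271 = 1.277 m·K/W
Q' = ΔT/ΣR = (261 °C − 14.1 °C)/1.277 = 193 W/m

Q' = 193 W/m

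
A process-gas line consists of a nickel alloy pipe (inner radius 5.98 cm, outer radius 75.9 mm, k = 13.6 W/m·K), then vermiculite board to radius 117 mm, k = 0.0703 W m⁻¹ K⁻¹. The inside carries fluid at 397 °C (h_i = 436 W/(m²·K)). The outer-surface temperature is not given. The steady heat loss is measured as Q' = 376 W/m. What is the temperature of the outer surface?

T_out = 25.3 °C

Series resistances:
  R'_conv,in = 1/(2πr h) = 1/(2π·0.0598·436) = 0.006104 m·K/W
  R'_nickel alloy = ln(0.0759/0.0598)/(2πk) = 0.2384/(2π·13.6) = 0.002790 m·K/W
  R'_vermiculite board = ln(0.117/0.0759)/(2πk) = 0.4328/(2π·0.0703) = 0.9797 m·K/W
ΣR = 0.9886 m·K/W
ΔT = Q'·ΣR = 376 × 0.9886 = 371.7 K
Heat flows outward, so T_out = T_in − ΔT = 397 − 371.7 = 25.3 °C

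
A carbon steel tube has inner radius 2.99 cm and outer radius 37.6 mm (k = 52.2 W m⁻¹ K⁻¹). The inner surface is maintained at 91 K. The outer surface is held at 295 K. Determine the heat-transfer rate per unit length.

Q' = 2πk·ΔT/ln(r₂/r₁) = 2π × 52.2 × 204 / ln(0.0376/0.0299) = 2.92×10^5 W/m

Q' = 2.92×10^5 W/m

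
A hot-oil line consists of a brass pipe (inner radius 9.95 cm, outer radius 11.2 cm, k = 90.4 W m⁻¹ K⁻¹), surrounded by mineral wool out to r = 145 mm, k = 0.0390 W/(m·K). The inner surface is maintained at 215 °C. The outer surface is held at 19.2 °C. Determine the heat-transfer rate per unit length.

Q' = 186 W/m

Treat each layer as a resistance in series:
  R'_brass = ln(0.112/0.0995)/(2πk) = 0.1183/(2π·90.4) = 2.083×10^-4 m·K/W
  R'_mineral wool = ln(0.145/0.112)/(2πk) = 0.2582/(2π·0.0390) = 1.054 m·K/W
ΣR = 2.083×10^-4 + 1.054 = 1.054 m·K/W
Q' = ΔT/ΣR = (215 °C − 19.2 °C)/1.054 = 186 W/m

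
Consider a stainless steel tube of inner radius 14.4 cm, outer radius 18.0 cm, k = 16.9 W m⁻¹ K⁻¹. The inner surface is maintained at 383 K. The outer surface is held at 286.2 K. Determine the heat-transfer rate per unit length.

Q' = 2πk·ΔT/ln(r₂/r₁) = 2π × 16.9 × 96.8 / ln(0.180/0.144) = 46100 W/m

Q' = 46.1 kW/m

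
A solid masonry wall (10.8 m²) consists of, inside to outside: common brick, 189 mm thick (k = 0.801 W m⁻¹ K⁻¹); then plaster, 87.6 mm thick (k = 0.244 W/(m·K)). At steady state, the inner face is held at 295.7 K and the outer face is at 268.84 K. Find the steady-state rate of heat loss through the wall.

Q = 488 W

Resistance network (inner→outer):
  R_common brick = L/(kA) = 0.189/(0.801·10.8) = 0.02185 K/W
  R_plaster = L/(kA) = 0.0876/(0.244·10.8) = 0.03324 K/W
ΣR = 0.02185 + 0.03324 = 0.05509 K/W
Q = ΔT/ΣR = (295.7 K − 268.84 K)/0.05509 = 488 W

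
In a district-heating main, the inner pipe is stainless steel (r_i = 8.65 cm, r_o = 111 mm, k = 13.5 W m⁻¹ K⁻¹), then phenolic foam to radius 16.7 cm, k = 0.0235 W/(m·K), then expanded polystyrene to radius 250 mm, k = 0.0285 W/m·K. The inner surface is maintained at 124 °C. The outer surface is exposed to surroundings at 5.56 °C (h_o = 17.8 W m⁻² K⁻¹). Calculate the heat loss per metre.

Q' = 23.4 W/m

Treat each layer as a resistance in series:
  R'_stainless steel = ln(0.111/0.0865)/(2πk) = 0.2494/(2π·13.5) = 0.002940 m·K/W
  R'_phenolic foam = ln(0.167/0.111)/(2πk) = 0.4085/(2π·0.0235) = 2.766 m·K/W
  R'_expanded polystyrene = ln(0.250/0.167)/(2πk) = 0.4035/(2π·0.0285) = 2.253 m·K/W
  R'_conv,out = 1/(2πr h) = 1/(2π·0.250·17.8) = 0.03577 m·K/W
ΣR = 0.002940 + 2.766 + 2.253 + 0.03577 = 5.058 m·K/W
Q' = ΔT/ΣR = (124 °C − 5.56 °C)/5.058 = 23.4 W/m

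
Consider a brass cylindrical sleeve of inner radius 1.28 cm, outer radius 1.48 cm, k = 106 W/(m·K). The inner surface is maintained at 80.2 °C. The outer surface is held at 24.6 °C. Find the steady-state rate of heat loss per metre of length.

Q' = 2.55×10^5 W/m

Q' = 2πk·ΔT/ln(r₂/r₁) = 2π × 106 × 55.6 / ln(0.0148/0.0128) = 2.55×10^5 W/m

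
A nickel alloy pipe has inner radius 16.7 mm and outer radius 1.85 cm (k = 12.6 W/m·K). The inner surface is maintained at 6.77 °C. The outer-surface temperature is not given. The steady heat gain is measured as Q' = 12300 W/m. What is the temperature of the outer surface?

T_out = 22.7 °C

Sum the resistances:
  R'_nickel alloy = ln(0.0185/0.0167)/(2πk) = 0.1024/(2π·12.6) = 0.001293 m·K/W
ΣR = 0.001293 m·K/W
ΔT = Q'·ΣR = 12300 × 0.001293 = 15.90 K
Heat flows inward, so T_out = T_in + ΔT = 6.77 + 15.90 = 22.7 °C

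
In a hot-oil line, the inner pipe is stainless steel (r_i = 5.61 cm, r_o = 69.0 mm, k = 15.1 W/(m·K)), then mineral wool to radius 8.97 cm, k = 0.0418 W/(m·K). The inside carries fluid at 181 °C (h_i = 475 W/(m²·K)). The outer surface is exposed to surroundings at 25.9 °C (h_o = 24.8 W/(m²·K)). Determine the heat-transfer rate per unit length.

Q' = 144 W/m

Resistance network (inner→outer):
  R'_conv,in = 1/(2πr h) = 1/(2π·0.0561·475) = 0.005973 m·K/W
  R'_stainless steel = ln(0.0690/0.0561)/(2πk) = 0.2070/(2π·15.1) = 0.002181 m·K/W
  R'_mineral wool = ln(0.0897/0.0690)/(2πk) = 0.2624/(2π·0.0418) = 0.9990 m·K/W
  R'_conv,out = 1/(2πr h) = 1/(2π·0.0897·24.8) = 0.07154 m·K/W
ΣR = 0.005973 + 0.002181 + 0.9990 + 0.07154 = 1.079 m·K/W
Q' = ΔT/ΣR = (181 °C − 25.9 °C)/1.079 = 144 W/m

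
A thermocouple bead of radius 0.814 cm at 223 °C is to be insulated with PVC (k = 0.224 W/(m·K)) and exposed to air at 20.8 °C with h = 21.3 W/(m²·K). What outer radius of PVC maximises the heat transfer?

For a sphere, r_cr = 2k_ins/h = 2·0.224/21.3 = 0.0210 m = 2.10 cm

r_cr = 2.10 cm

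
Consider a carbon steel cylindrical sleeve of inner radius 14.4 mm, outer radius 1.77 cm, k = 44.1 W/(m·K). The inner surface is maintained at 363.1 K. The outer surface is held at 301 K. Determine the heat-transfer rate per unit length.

Q' = 83400 W/m

Q' = 2πk·ΔT/ln(r₂/r₁) = 2π × 44.1 × 62.1 / ln(0.0177/0.0144) = 83400 W/m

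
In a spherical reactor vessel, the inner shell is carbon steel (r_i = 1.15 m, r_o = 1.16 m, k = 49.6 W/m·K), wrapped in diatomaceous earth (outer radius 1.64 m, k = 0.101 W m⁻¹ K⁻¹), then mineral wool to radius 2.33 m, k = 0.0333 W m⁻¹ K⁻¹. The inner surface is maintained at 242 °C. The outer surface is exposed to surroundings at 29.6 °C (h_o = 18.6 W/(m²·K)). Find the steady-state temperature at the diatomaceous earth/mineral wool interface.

T = 175 °C

Treat each layer as a resistance in series:
  R_carbon steel = (1/1.15 − 1/1.16)/(4πk) = 0.007496/(4π·49.6) = 1.203×10^-5 K/W
  R_diatomaceous earth = (1/1.16 − 1/1.64)/(4πk) = 0.2523/(4π·0.101) = 0.1988 K/W
  R_mineral wool = (1/1.64 − 1/2.33)/(4πk) = 0.1806/(4π·0.0333) = 0.4315 K/W
  R_conv,out = 1/(4πr²h) = 1/(4π·2.33²·18.6) = 7.881×10^-4 K/W
ΣR = 1.203×10^-5 + 0.1988 + 0.4315 + 7.881×10^-4 = 0.6311 K/W
Q = ΔT/ΣR = (242 °C − 29.6 °C)/0.6311 = 336.6 W
From the inner boundary to the diatomaceous earth/mineral wool interface, ΣR_partial = 0.1988 K/W.
T_interface = T_in − Q·ΣR_partial = 242 °C − (336.6)(0.1988) = 175 °C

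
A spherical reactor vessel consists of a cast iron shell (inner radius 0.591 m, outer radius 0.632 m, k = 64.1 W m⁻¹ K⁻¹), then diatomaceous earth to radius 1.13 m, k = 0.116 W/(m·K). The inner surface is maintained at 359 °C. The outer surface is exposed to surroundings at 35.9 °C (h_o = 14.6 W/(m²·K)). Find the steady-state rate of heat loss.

Resistance network (inner→outer):
  R_cast iron = (1/0.591 − 1/0.632)/(4πk) = 0.1098/(4π·64.1) = 1.363×10^-4 K/W
  R_diatomaceous earth = (1/0.632 − 1/1.13)/(4πk) = 0.6973/(4π·0.116) = 0.4784 K/W
  R_conv,out = 1/(4πr²h) = 1/(4π·1.13²·14.6) = 0.004269 K/W
ΣR = 1.363×10^-4 + 0.4784 + 0.004269 = 0.4828 K/W
Q = ΔT/ΣR = (359 °C − 35.9 °C)/0.4828 = 669 W

Q = 669 W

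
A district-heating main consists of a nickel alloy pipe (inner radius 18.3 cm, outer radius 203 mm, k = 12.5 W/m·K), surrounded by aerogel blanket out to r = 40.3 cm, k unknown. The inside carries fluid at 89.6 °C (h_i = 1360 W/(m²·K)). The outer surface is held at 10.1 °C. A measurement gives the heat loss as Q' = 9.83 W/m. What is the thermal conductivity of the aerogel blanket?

ΣR = ΔT/Q' = |89.6 − 10.1|/9.83 = 8.087 m·K/W
Known resistances:
  R'_conv,in = 1/(2πr h) = 1/(2π·0.183·1360) = 6.395×10^-4 m·K/W
  R'_nickel alloy = ln(0.203/0.183)/(2πk) = 0.1037/(2π·12.5) = 0.001321 m·K/W
R_aerogel blanket = ΣR − ΣR_known = 8.087 − 0.001961 = 8.085 m·K/W
ln(r₂/r₁)/(2πk) = 8.085 ⇒ k = 0.6857/(2π·8.085) = 0.0135 W/m·K

k = 0.0135 W/m·K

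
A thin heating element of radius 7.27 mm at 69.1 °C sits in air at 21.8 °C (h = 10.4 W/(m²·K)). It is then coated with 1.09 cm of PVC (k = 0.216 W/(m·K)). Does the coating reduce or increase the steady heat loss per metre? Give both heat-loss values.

Critical radius for a cylinder: r_cr = k/h = 0.0208 m = 2.08 cm.
Outer radius after coating: r₂ = 0.00727 + 0.0109 = 0.01817 m.
Since r₁ < r_cr and r₂ ≤ r_cr, the coating moves toward the maximum at r_cr — heat loss rises.
Bare: R = 1/(2πr₁h) = 2.105 m·K/W; Q = 47.3/2.105 = 22.5 W/m.
Coated: R = R_cond + R_conv = 1.517 m·K/W; Q = 47.3/1.517 = 31.2 W/m.

increases: 22.5 → 31.2 W/m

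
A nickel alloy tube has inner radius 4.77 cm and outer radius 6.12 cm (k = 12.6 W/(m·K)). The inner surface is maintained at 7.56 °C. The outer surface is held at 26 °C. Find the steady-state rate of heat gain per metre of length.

Q' = 2πk·ΔT/ln(r₂/r₁) = 2π × 12.6 × 18.44 / ln(0.0612/0.0477) = 5860 W/m

Q' = 5.86 kW/m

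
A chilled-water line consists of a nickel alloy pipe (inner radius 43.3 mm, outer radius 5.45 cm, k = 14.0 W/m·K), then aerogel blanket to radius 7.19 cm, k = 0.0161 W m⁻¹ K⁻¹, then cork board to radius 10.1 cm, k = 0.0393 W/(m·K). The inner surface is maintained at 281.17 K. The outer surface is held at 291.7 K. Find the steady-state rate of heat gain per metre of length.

Q' = 2.56 W/m

Treat each layer as a resistance in series:
  R'_nickel alloy = ln(0.0545/0.0433)/(2πk) = 0.2300/(2π·14.0) = 0.002615 m·K/W
  R'_aerogel blanket = ln(0.0719/0.0545)/(2πk) = 0.2771/(2π·0.0161) = 2.739 m·K/W
  R'_cork board = ln(0.101/0.0719)/(2πk) = 0.3398/(2π·0.0393) = 1.376 m·K/W
ΣR = 0.002615 + 2.739 + 1.376 = 4.118 m·K/W
Q' = ΔT/ΣR = (281.17 K − 291.7 K)/4.118 = -2.56 W/m
(Negative Q' ⇒ heat flows inward; heat gain = 2.56 W/m.)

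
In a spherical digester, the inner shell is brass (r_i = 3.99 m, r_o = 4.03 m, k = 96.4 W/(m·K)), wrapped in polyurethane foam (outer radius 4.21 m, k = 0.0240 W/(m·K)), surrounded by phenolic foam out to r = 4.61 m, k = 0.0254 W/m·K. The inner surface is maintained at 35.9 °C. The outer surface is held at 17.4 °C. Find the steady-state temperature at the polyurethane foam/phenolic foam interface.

T = 29.4 °C

Resistance network (inner→outer):
  R_brass = (1/3.99 − 1/4.03)/(4πk) = 0.002488/(4π·96.4) = 2.054×10^-6 K/W
  R_polyurethane foam = (1/4.03 − 1/4.21)/(4πk) = 0.01061/(4π·0.0240) = 0.03518 K/W
  R_phenolic foam = (1/4.21 − 1/4.61)/(4πk) = 0.02061/(4π·0.0254) = 0.06457 K/W
ΣR = 2.054×10^-6 + 0.03518 + 0.06457 = 0.09975 K/W
Q = ΔT/ΣR = (35.9 °C − 17.4 °C)/0.09975 = 185.5 W
From the inner boundary to the polyurethane foam/phenolic foam interface, ΣR_partial = 0.03518 K/W.
T_interface = T_in − Q·ΣR_partial = 35.9 °C − (185.5)(0.03518) = 29.4 °C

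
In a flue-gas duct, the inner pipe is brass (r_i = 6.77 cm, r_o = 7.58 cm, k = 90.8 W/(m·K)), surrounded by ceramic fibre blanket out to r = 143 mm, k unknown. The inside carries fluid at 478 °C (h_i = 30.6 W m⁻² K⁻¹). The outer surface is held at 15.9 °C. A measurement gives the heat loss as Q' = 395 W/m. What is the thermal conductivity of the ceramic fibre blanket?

ΣR = ΔT/Q' = |478 − 15.9|/395 = 1.170 m·K/W
Known resistances:
  R'_conv,in = 1/(2πr h) = 1/(2π·0.0677·30.6) = 0.07683 m·K/W
  R'_brass = ln(0.0758/0.0677)/(2πk) = 0.1130/(2π·90.8) = 1.981×10^-4 m·K/W
R_ceramic fibre blanket = ΣR − ΣR_known = 1.170 − 0.07703 = 1.093 m·K/W
ln(r₂/r₁)/(2πk) = 1.093 ⇒ k = 0.6347/(2π·1.093) = 0.0924 W/m·K

k = 0.0924 W/m·K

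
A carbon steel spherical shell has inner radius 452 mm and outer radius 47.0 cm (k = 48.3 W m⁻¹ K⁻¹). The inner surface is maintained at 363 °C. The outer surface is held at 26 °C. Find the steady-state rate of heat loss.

Q = 2.41×10^6 W

Q = 4πk·ΔT/(1/r₁ − 1/r₂) = 4π × 48.3 × 337 / (1/0.452 − 1/0.470) = 2.41×10^6 W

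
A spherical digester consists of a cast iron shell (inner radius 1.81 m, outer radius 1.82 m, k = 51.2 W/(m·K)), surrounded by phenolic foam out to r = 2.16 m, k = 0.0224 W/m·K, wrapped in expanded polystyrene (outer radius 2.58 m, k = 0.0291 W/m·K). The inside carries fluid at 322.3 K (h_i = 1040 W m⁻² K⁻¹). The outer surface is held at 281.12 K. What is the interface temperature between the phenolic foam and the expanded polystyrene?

Treat each layer as a resistance in series:
  R_conv,in = 1/(4πr²h) = 1/(4π·1.81²·1040) = 2.336×10^-5 K/W
  R_cast iron = (1/1.81 − 1/1.82)/(4πk) = 0.003036/(4π·51.2) = 4.718×10^-6 K/W
  R_phenolic foam = (1/1.82 − 1/2.16)/(4πk) = 0.08649/(4π·0.0224) = 0.3073 K/W
  R_expanded polystyrene = (1/2.16 − 1/2.58)/(4πk) = 0.07537/(4π·0.0291) = 0.2061 K/W
ΣR = 2.336×10^-5 + 4.718×10^-6 + 0.3073 + 0.2061 = 0.5134 K/W
Q = ΔT/ΣR = (322.3 K − 281.12 K)/0.5134 = 80.21 W
From the inner boundary to the phenolic foam/expanded polystyrene interface, ΣR_partial = 0.3073 K/W.
T_interface = T_in − Q·ΣR_partial = 322.3 K − (80.21)(0.3073) = 297.7 K

T = 297.7 K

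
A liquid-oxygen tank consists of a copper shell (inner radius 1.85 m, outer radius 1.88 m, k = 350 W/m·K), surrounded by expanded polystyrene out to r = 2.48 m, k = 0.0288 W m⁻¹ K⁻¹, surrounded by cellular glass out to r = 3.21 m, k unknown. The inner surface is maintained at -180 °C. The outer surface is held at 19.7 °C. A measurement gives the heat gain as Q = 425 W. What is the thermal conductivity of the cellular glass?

k = 0.0638 W/m·K

ΣR = ΔT/Q = |-180 − 19.7|/425 = 0.4699 K/W
Known resistances:
  R_copper = (1/1.85 − 1/1.88)/(4πk) = 0.008626/(4π·350) = 1.961×10^-6 K/W
  R_expanded polystyrene = (1/1.88 − 1/2.48)/(4πk) = 0.1287/(4π·0.0288) = 0.3556 K/W
R_cellular glass = ΣR − ΣR_known = 0.4699 − 0.3556 = 0.1143 K/W
(1/r₁−1/r₂)/(4πk) = 0.1143 ⇒ k = 0.09170/(4π·0.1143) = 0.0638 W/m·K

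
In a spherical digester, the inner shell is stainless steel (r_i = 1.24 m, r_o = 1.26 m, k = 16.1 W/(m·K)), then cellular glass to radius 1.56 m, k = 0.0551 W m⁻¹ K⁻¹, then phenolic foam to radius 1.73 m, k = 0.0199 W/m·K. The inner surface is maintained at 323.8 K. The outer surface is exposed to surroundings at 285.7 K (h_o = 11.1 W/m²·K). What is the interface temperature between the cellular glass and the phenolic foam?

T = 306.1 K

Resistance network (inner→outer):
  R_stainless steel = (1/1.24 − 1/1.26)/(4πk) = 0.01280/(4π·16.1) = 6.327×10^-5 K/W
  R_cellular glass = (1/1.26 − 1/1.56)/(4πk) = 0.1526/(4π·0.0551) = 0.2204 K/W
  R_phenolic foam = (1/1.56 − 1/1.73)/(4πk) = 0.06299/(4π·0.0199) = 0.2519 K/W
  R_conv,out = 1/(4πr²h) = 1/(4π·1.73²·11.1) = 0.002395 K/W
ΣR = 6.327×10^-5 + 0.2204 + 0.2519 + 0.002395 = 0.4748 K/W
Q = ΔT/ΣR = (323.8 K − 285.7 K)/0.4748 = 80.24 W
From the inner boundary to the cellular glass/phenolic foam interface, ΣR_partial = 0.2205 K/W.
T_interface = T_in − Q·ΣR_partial = 323.8 K − (80.24)(0.2205) = 306.1 K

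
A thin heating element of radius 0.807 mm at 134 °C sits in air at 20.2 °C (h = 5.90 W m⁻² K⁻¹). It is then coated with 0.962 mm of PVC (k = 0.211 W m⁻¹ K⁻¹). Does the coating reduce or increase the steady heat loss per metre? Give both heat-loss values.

increases: 3.40 → 7.18 W/m

Critical radius for a cylinder: r_cr = k/h = 0.0358 m = 3.58 cm.
Outer radius after coating: r₂ = 8.07×10^-4 + 9.62×10^-4 = 0.001769 m.
Since r₁ < r_cr and r₂ ≤ r_cr, the coating moves toward the maximum at r_cr — heat loss rises.
Bare: R = 1/(2πr₁h) = 33.43 m·K/W; Q = 113.8/33.43 = 3.40 W/m.
Coated: R = R_cond + R_conv = 15.84 m·K/W; Q = 113.8/15.84 = 7.18 W/m.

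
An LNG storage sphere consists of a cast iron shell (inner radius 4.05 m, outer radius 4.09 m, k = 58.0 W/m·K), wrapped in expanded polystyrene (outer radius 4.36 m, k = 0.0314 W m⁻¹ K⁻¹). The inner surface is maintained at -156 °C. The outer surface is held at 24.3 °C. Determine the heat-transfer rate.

Series thermal resistances, inner to outer:
  R_cast iron = (1/4.05 − 1/4.09)/(4πk) = 0.002415/(4π·58.0) = 3.313×10^-6 K/W
  R_expanded polystyrene = (1/4.09 − 1/4.36)/(4πk) = 0.01514/(4π·0.0314) = 0.03837 K/W
ΣR = 3.313×10^-6 + 0.03837 = 0.03837 K/W
Q = ΔT/ΣR = (-156 °C − 24.3 °C)/0.03837 = -4700 W
(Negative Q ⇒ heat flows inward; heat gain = 4700 W.)

Q = 4700 W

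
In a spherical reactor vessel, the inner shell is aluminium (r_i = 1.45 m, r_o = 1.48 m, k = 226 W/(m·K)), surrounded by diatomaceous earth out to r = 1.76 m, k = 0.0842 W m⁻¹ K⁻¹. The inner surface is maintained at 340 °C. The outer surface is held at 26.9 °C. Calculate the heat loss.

Resistance network (inner→outer):
  R_aluminium = (1/1.45 − 1/1.48)/(4πk) = 0.01398/(4π·226) = 4.922×10^-6 K/W
  R_diatomaceous earth = (1/1.48 − 1/1.76)/(4πk) = 0.1075/(4π·0.0842) = 0.1016 K/W
ΣR = 4.922×10^-6 + 0.1016 = 0.1016 K/W
Q = ΔT/ΣR = (340 °C − 26.9 °C)/0.1016 = 3080 W

Q = 3.08 kW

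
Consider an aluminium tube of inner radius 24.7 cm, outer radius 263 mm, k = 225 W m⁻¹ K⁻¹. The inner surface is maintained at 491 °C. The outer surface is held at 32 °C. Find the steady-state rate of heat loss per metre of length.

Q' = 2πk·ΔT/ln(r₂/r₁) = 2π × 225 × 459 / ln(0.263/0.247) = 1.03×10^7 W/m

Q' = 10300 kW/m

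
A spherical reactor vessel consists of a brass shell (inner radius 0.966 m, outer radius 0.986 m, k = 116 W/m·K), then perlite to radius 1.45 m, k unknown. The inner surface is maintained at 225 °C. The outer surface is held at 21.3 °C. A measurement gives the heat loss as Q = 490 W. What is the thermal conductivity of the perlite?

k = 0.0621 W/m·K

ΣR = ΔT/Q = |225 − 21.3|/490 = 0.4157 K/W
Known resistances:
  R_brass = (1/0.966 − 1/0.986)/(4πk) = 0.02100/(4π·116) = 1.440×10^-5 K/W
R_perlite = ΣR − ΣR_known = 0.4157 − 1.440×10^-5 = 0.4157 K/W
(1/r₁−1/r₂)/(4πk) = 0.4157 ⇒ k = 0.3245/(4π·0.4157) = 0.0621 W/m·K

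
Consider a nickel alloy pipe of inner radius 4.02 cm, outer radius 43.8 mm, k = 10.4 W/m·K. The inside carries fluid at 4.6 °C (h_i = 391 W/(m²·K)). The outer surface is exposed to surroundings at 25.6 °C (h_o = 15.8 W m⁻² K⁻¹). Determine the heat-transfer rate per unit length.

Q' = 87.0 W/m

Treat each layer as a resistance in series:
  R'_conv,in = 1/(2πr h) = 1/(2π·0.0402·391) = 0.01013 m·K/W
  R'_nickel alloy = ln(0.0438/0.0402)/(2πk) = 0.08577/(2π·10.4) = 0.001313 m·K/W
  R'_conv,out = 1/(2πr h) = 1/(2π·0.0438·15.8) = 0.2300 m·K/W
ΣR = 0.01013 + 0.001313 + 0.2300 = 0.2414 m·K/W
Q' = ΔT/ΣR = (4.6 °C − 25.6 °C)/0.2414 = -87.0 W/m
(Negative Q' ⇒ heat flows inward; heat gain = 87.0 W/m.)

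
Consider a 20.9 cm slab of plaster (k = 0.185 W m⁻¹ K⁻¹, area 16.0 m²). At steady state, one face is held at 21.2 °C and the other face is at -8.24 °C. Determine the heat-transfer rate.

Q = kA·ΔT/L = 0.185 × 16.0 × |21.2 °C − -8.24 °C| / 0.209 = 417 W

Q = 417 W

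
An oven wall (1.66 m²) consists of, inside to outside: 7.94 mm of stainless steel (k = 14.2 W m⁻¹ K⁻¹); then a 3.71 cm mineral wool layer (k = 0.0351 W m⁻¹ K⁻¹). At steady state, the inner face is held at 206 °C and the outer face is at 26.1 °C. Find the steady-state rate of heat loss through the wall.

Q = 282 W

Treat each layer as a resistance in series:
  R_stainless steel = L/(kA) = 0.00794/(14.2·1.66) = 3.368×10^-4 K/W
  R_mineral wool = L/(kA) = 0.0371/(0.0351·1.66) = 0.6367 K/W
ΣR = 3.368×10^-4 + 0.6367 = 0.6370 K/W
Q = ΔT/ΣR = (206 °C − 26.1 °C)/0.6370 = 282 W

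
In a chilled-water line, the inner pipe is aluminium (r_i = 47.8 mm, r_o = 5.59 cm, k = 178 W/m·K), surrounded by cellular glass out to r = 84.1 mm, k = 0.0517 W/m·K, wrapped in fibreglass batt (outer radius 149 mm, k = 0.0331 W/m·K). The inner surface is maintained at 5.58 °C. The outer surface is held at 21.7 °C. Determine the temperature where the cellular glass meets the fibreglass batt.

Series thermal resistances, inner to outer:
  R'_aluminium = ln(0.0559/0.0478)/(2πk) = 0.1565/(2π·178) = 1.400×10^-4 m·K/W
  R'_cellular glass = ln(0.0841/0.0559)/(2πk) = 0.4084/(2π·0.0517) = 1.257 m·K/W
  R'_fibreglass batt = ln(0.149/0.0841)/(2πk) = 0.5719/(2π·0.0331) = 2.750 m·K/W
ΣR = 1.400×10^-4 + 1.257 + 2.750 = 4.007 m·K/W
Q' = ΔT/ΣR = (5.58 °C − 21.7 °C)/4.007 = -4.023 W/m
From the inner boundary to the cellular glass/fibreglass batt interface, ΣR_partial = 1.257 m·K/W.
T_interface = T_in − Q'·ΣR_partial = 5.58 °C − (-4.023)(1.257) = 10.6 °C

T = 10.6 °C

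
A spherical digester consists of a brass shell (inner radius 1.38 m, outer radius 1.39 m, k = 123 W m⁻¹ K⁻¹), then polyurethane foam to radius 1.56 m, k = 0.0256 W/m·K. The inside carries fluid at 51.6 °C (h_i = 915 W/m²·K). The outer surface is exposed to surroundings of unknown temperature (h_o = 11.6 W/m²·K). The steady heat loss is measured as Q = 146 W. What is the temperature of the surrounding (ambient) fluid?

T_out = 15.6 °C

Series resistances:
  R_conv,in = 1/(4πr²h) = 1/(4π·1.38²·915) = 4.567×10^-5 K/W
  R_brass = (1/1.38 − 1/1.39)/(4πk) = 0.005213/(4π·123) = 3.373×10^-6 K/W
  R_polyurethane foam = (1/1.39 − 1/1.56)/(4πk) = 0.07840/(4π·0.0256) = 0.2437 K/W
  R_conv,out = 1/(4πr²h) = 1/(4π·1.56²·11.6) = 0.002819 K/W
ΣR = 0.2466 K/W
ΔT = Q·ΣR = 146 × 0.2466 = 36.00 K
Heat flows outward, so T_out = T_in − ΔT = 51.6 − 36.00 = 15.6 °C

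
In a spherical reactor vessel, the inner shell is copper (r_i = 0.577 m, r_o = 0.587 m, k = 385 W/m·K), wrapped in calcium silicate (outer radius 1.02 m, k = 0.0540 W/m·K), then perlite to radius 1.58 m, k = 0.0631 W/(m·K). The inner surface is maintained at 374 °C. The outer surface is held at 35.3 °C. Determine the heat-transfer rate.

Series thermal resistances, inner to outer:
  R_copper = (1/0.577 − 1/0.587)/(4πk) = 0.02952/(4π·385) = 6.103×10^-6 K/W
  R_calcium silicate = (1/0.587 − 1/1.02)/(4πk) = 0.7232/(4π·0.0540) = 1.066 K/W
  R_perlite = (1/1.02 − 1/1.58)/(4πk) = 0.3475/(4π·0.0631) = 0.4382 K/W
ΣR = 6.103×10^-6 + 1.066 + 0.4382 = 1.504 K/W
Q = ΔT/ΣR = (374 °C − 35.3 °C)/1.504 = 225 W

Q = 225 W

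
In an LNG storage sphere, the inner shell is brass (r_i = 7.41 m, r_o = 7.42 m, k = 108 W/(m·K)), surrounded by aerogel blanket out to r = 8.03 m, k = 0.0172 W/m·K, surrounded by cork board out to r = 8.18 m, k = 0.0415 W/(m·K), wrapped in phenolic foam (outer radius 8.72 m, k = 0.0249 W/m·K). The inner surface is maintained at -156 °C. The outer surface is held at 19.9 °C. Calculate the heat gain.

Resistance network (inner→outer):
  R_brass = (1/7.41 − 1/7.42)/(4πk) = 1.819×10^-4/(4π·108) = 1.340×10^-7 K/W
  R_aerogel blanket = (1/7.42 − 1/8.03)/(4πk) = 0.01024/(4π·0.0172) = 0.04737 K/W
  R_cork board = (1/8.03 − 1/8.18)/(4πk) = 0.002284/(4π·0.0415) = 0.004379 K/W
  R_phenolic foam = (1/8.18 − 1/8.72)/(4πk) = 0.007570/(4π·0.0249) = 0.02419 K/W
ΣR = 1.340×10^-7 + 0.04737 + 0.004379 + 0.02419 = 0.07594 K/W
Q = ΔT/ΣR = (-156 °C − 19.9 °C)/0.07594 = -2320 W
(Negative Q ⇒ heat flows inward; heat gain = 2320 W.)

Q = 2320 W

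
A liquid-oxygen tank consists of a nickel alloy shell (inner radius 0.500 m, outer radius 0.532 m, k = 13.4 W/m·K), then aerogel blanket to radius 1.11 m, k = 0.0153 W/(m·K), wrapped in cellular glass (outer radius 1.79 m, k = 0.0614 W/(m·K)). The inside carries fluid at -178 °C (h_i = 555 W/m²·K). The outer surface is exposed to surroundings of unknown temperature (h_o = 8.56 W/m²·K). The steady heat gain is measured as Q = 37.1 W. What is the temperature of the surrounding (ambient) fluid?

Series resistances:
  R_conv,in = 1/(4πr²h) = 1/(4π·0.500²·555) = 5.735×10^-4 K/W
  R_nickel alloy = (1/0.500 − 1/0.532)/(4πk) = 0.1203/(4π·13.4) = 7.144×10^-4 K/W
  R_aerogel blanket = (1/0.532 − 1/1.11)/(4πk) = 0.9788/(4π·0.0153) = 5.091 K/W
  R_cellular glass = (1/1.11 − 1/1.79)/(4πk) = 0.3422/(4π·0.0614) = 0.4436 K/W
  R_conv,out = 1/(4πr²h) = 1/(4π·1.79²·8.56) = 0.002901 K/W
ΣR = 5.539 K/W
ΔT = Q·ΣR = 37.1 × 5.539 = 205.5 K
Heat flows inward, so T_out = T_in + ΔT = -178 + 205.5 = 27.5 °C

T_out = 27.5 °C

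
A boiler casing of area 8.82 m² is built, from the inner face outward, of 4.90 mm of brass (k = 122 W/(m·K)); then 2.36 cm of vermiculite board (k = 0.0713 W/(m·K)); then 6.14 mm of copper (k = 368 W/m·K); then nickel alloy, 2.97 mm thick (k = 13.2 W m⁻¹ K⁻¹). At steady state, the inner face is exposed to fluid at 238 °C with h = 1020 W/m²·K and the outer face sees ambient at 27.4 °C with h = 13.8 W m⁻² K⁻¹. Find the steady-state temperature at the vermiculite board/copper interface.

T = 65.2 °C

Treat each layer as a resistance in series:
  R_conv,in = 1/(hA) = 1/(1020·8.82) = 1.112×10^-4 K/W
  R_brass = L/(kA) = 0.00490/(122·8.82) = 4.554×10^-6 K/W
  R_vermiculite board = L/(kA) = 0.0236/(0.0713·8.82) = 0.03753 K/W
  R_copper = L/(kA) = 0.00614/(368·8.82) = 1.892×10^-6 K/W
  R_nickel alloy = L/(kA) = 0.00297/(13.2·8.82) = 2.551×10^-5 K/W
  R_conv,out = 1/(hA) = 1/(13.8·8.82) = 0.008216 K/W
ΣR = 1.112×10^-4 + 4.554×10^-6 + 0.03753 + 1.892×10^-6 + 2.551×10^-5 + 0.008216 = 0.04589 K/W
Q = ΔT/ΣR = (238 °C − 27.4 °C)/0.04589 = 4589 W
From the inner boundary to the vermiculite board/copper interface, ΣR_partial = 0.03765 K/W.
T_interface = T_in − Q·ΣR_partial = 238 °C − (4589)(0.03765) = 65.2 °C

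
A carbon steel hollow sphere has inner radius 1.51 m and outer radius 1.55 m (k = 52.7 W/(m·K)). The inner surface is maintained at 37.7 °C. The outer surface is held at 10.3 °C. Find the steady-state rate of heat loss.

Q = 1.06×10^6 W

Q = 4πk·ΔT/(1/r₁ − 1/r₂) = 4π × 52.7 × 27.4 / (1/1.51 − 1/1.55) = 1.06×10^6 W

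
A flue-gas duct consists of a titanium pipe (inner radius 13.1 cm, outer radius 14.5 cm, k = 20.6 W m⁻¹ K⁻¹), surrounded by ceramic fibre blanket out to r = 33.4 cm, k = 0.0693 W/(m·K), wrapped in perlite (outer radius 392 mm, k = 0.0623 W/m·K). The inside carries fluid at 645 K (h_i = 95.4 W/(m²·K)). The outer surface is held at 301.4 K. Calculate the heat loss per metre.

Resistance network (inner→outer):
  R'_conv,in = 1/(2πr h) = 1/(2π·0.131·95.4) = 0.01274 m·K/W
  R'_titanium = ln(0.145/0.131)/(2πk) = 0.1015/(2π·20.6) = 7.845×10^-4 m·K/W
  R'_ceramic fibre blanket = ln(0.334/0.145)/(2πk) = 0.8344/(2π·0.0693) = 1.916 m·K/W
  R'_perlite = ln(0.392/0.334)/(2πk) = 0.1601/(2π·0.0623) = 0.4091 m·K/W
ΣR = 0.01274 + 7.845×10^-4 + 1.916 + 0.4091 = 2.339 m·K/W
Q' = ΔT/ΣR = (645 K − 301.4 K)/2.339 = 147 W/m

Q' = 147 W/m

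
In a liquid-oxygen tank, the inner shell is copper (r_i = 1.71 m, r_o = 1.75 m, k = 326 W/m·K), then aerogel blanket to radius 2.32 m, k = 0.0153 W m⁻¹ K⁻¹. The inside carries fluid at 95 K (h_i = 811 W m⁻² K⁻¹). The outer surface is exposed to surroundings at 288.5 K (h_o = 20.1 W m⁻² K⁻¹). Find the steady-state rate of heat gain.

Q = 265 W

Treat each layer as a resistance in series:
  R_conv,in = 1/(4πr²h) = 1/(4π·1.71²·811) = 3.356×10^-5 K/W
  R_copper = (1/1.71 − 1/1.75)/(4πk) = 0.01337/(4π·326) = 3.263×10^-6 K/W
  R_aerogel blanket = (1/1.75 − 1/2.32)/(4πk) = 0.1404/(4π·0.0153) = 0.7302 K/W
  R_conv,out = 1/(4πr²h) = 1/(4π·2.32²·20.1) = 7.356×10^-4 K/W
ΣR = 3.356×10^-5 + 3.263×10^-6 + 0.7302 + 7.356×10^-4 = 0.7310 K/W
Q = ΔT/ΣR = (95 K − 288.5 K)/0.7310 = -265 W
(Negative Q ⇒ heat flows inward; heat gain = 265 W.)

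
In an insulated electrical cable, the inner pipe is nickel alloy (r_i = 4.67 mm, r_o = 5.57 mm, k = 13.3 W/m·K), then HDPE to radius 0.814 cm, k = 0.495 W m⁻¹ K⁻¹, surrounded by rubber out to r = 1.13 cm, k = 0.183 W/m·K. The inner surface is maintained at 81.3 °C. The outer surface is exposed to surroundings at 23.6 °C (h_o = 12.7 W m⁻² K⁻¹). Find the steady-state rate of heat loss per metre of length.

Q' = 38.0 W/m

Series thermal resistances, inner to outer:
  R'_nickel alloy = ln(0.00557/0.00467)/(2πk) = 0.1762/(2π·13.3) = 0.002109 m·K/W
  R'_HDPE = ln(0.00814/0.00557)/(2πk) = 0.3794/(2π·0.495) = 0.1220 m·K/W
  R'_rubber = ln(0.0113/0.00814)/(2πk) = 0.3280/(2π·0.183) = 0.2853 m·K/W
  R'_conv,out = 1/(2πr h) = 1/(2π·0.0113·12.7) = 1.109 m·K/W
ΣR = 0.002109 + 0.1220 + 0.2853 + 1.109 = 1.518 m·K/W
Q' = ΔT/ΣR = (81.3 °C − 23.6 °C)/1.518 = 38.0 W/m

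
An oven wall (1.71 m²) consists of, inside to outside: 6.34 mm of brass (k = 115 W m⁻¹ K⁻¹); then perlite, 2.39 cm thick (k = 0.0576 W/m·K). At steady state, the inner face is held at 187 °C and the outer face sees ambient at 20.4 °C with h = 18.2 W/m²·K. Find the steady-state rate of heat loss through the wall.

Treat each layer as a resistance in series:
  R_brass = L/(kA) = 0.00634/(115·1.71) = 3.224×10^-5 K/W
  R_perlite = L/(kA) = 0.0239/(0.0576·1.71) = 0.2426 K/W
  R_conv,out = 1/(hA) = 1/(18.2·1.71) = 0.03213 K/W
ΣR = 3.224×10^-5 + 0.2426 + 0.03213 = 0.2748 K/W
Q = ΔT/ΣR = (187 °C − 20.4 °C)/0.2748 = 606 W

Q = 606 W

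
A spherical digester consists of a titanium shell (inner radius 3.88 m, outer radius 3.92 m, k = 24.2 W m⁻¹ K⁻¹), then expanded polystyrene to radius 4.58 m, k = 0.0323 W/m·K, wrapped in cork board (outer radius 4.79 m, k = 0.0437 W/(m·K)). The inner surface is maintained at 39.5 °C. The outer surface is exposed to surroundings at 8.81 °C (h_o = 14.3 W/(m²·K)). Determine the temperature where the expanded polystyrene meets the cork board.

T = 13.8 °C

Treat each layer as a resistance in series:
  R_titanium = (1/3.88 − 1/3.92)/(4πk) = 0.002630/(4π·24.2) = 8.648×10^-6 K/W
  R_expanded polystyrene = (1/3.92 − 1/4.58)/(4πk) = 0.03676/(4π·0.0323) = 0.09057 K/W
  R_cork board = (1/4.58 − 1/4.79)/(4πk) = 0.009572/(4π·0.0437) = 0.01743 K/W
  R_conv,out = 1/(4πr²h) = 1/(4π·4.79²·14.3) = 2.425×10^-4 K/W
ΣR = 8.648×10^-6 + 0.09057 + 0.01743 + 2.425×10^-4 = 0.1083 K/W
Q = ΔT/ΣR = (39.5 °C − 8.81 °C)/0.1083 = 283.4 W
From the inner boundary to the expanded polystyrene/cork board interface, ΣR_partial = 0.09058 K/W.
T_interface = T_in − Q·ΣR_partial = 39.5 °C − (283.4)(0.09058) = 13.8 °C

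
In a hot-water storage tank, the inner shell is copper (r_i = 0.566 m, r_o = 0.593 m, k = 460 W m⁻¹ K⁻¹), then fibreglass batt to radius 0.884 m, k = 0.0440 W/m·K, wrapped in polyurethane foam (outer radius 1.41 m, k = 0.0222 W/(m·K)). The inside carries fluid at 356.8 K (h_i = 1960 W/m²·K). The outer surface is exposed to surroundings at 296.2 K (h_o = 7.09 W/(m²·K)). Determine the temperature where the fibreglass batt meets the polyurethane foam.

T = 332.7 K

Series thermal resistances, inner to outer:
  R_conv,in = 1/(4πr²h) = 1/(4π·0.566²·1960) = 1.267×10^-4 K/W
  R_copper = (1/0.566 − 1/0.593)/(4πk) = 0.08044/(4π·460) = 1.392×10^-5 K/W
  R_fibreglass batt = (1/0.593 − 1/0.884)/(4πk) = 0.5551/(4π·0.0440) = 1.004 K/W
  R_polyurethane foam = (1/0.884 − 1/1.41)/(4πk) = 0.4220/(4π·0.0222) = 1.513 K/W
  R_conv,out = 1/(4πr²h) = 1/(4π·1.41²·7.09) = 0.005646 K/W
ΣR = 1.267×10^-4 + 1.392×10^-5 + 1.004 + 1.513 + 0.005646 = 2.523 K/W
Q = ΔT/ΣR = (356.8 K − 296.2 K)/2.523 = 24.02 W
From the inner boundary to the fibreglass batt/polyurethane foam interface, ΣR_partial = 1.004 K/W.
T_interface = T_in − Q·ΣR_partial = 356.8 K − (24.02)(1.004) = 332.7 K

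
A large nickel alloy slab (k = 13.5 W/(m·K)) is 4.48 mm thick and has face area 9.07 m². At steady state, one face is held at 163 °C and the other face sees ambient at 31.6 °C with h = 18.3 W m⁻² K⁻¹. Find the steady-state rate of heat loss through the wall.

Q = 21700 W

Resistance network (inner→outer):
  R_nickel alloy = L/(kA) = 0.00448/(13.5·9.07) = 3.659×10^-5 K/W
  R_conv,out = 1/(hA) = 1/(18.3·9.07) = 0.006025 K/W
ΣR = 3.659×10^-5 + 0.006025 = 0.006062 K/W
Q = ΔT/ΣR = (163 °C − 31.6 °C)/0.006062 = 21700 W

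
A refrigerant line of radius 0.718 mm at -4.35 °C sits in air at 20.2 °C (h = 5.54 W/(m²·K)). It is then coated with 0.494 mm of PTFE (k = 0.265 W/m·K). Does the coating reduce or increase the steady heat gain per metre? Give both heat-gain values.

increases: 0.614 → 1.02 W/m

Critical radius for a cylinder: r_cr = k/h = 0.0478 m = 4.78 cm.
Outer radius after coating: r₂ = 7.18×10^-4 + 4.94×10^-4 = 0.001212 m.
Since r₁ < r_cr and r₂ ≤ r_cr, the coating moves toward the maximum at r_cr — heat gain rises.
Bare: R = 1/(2πr₁h) = 40.01 m·K/W; Q = 24.55/40.01 = 0.614 W/m.
Coated: R = R_cond + R_conv = 24.02 m·K/W; Q = 24.55/24.02 = 1.02 W/m.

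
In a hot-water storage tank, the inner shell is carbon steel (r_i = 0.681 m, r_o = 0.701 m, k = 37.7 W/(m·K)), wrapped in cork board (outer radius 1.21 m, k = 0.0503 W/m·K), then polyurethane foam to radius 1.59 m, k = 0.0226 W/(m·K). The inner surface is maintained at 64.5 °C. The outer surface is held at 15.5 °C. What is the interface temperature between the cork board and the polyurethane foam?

T = 36.2 °C

Treat each layer as a resistance in series:
  R_carbon steel = (1/0.681 − 1/0.701)/(4πk) = 0.04190/(4π·37.7) = 8.843×10^-5 K/W
  R_cork board = (1/0.701 − 1/1.21)/(4πk) = 0.6001/(4π·0.0503) = 0.9494 K/W
  R_polyurethane foam = (1/1.21 − 1/1.59)/(4πk) = 0.1975/(4π·0.0226) = 0.6955 K/W
ΣR = 8.843×10^-5 + 0.9494 + 0.6955 = 1.645 K/W
Q = ΔT/ΣR = (64.5 °C − 15.5 °C)/1.645 = 29.79 W
From the inner boundary to the cork board/polyurethane foam interface, ΣR_partial = 0.9495 K/W.
T_interface = T_in − Q·ΣR_partial = 64.5 °C − (29.79)(0.9495) = 36.2 °C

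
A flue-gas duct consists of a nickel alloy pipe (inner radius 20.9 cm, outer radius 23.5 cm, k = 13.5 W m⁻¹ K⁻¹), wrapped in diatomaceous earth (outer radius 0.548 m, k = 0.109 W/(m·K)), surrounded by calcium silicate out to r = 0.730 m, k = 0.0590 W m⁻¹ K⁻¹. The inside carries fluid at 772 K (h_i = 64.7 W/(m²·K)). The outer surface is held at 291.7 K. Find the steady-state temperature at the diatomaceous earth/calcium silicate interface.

Resistance network (inner→outer):
  R'_conv,in = 1/(2πr h) = 1/(2π·0.209·64.7) = 0.01177 m·K/W
  R'_nickel alloy = ln(0.235/0.209)/(2πk) = 0.1173/(2π·13.5) = 0.001382 m·K/W
  R'_diatomaceous earth = ln(0.548/0.235)/(2πk) = 0.8467/(2π·0.109) = 1.236 m·K/W
  R'_calcium silicate = ln(0.730/0.548)/(2πk) = 0.2868/(2π·0.0590) = 0.7736 m·K/W
ΣR = 0.01177 + 0.001382 + 1.236 + 0.7736 = 2.023 m·K/W
Q' = ΔT/ΣR = (772 K − 291.7 K)/2.023 = 237.4 W/m
From the inner boundary to the diatomaceous earth/calcium silicate interface, ΣR_partial = 1.249 m·K/W.
T_interface = T_in − Q'·ΣR_partial = 772 K − (237.4)(1.249) = 475 K

T = 475 K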